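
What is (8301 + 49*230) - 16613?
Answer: 2958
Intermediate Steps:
(8301 + 49*230) - 16613 = (8301 + 11270) - 16613 = 19571 - 16613 = 2958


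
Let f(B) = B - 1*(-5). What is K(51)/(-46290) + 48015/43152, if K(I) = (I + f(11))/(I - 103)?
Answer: 4815784891/4327929840 ≈ 1.1127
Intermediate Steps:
f(B) = 5 + B (f(B) = B + 5 = 5 + B)
K(I) = (16 + I)/(-103 + I) (K(I) = (I + (5 + 11))/(I - 103) = (I + 16)/(-103 + I) = (16 + I)/(-103 + I))
K(51)/(-46290) + 48015/43152 = ((16 + 51)/(-103 + 51))/(-46290) + 48015/43152 = (67/(-52))*(-1/46290) + 48015*(1/43152) = -1/52*67*(-1/46290) + 16005/14384 = -67/52*(-1/46290) + 16005/14384 = 67/2407080 + 16005/14384 = 4815784891/4327929840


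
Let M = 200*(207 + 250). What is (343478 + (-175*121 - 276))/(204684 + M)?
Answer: 322027/296084 ≈ 1.0876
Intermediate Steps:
M = 91400 (M = 200*457 = 91400)
(343478 + (-175*121 - 276))/(204684 + M) = (343478 + (-175*121 - 276))/(204684 + 91400) = (343478 + (-21175 - 276))/296084 = (343478 - 21451)*(1/296084) = 322027*(1/296084) = 322027/296084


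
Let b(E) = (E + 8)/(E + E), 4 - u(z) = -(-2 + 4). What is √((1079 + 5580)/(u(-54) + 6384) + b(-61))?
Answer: √6231594385/64965 ≈ 1.2151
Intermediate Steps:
u(z) = 6 (u(z) = 4 - (-1)*(-2 + 4) = 4 - (-1)*2 = 4 - 1*(-2) = 4 + 2 = 6)
b(E) = (8 + E)/(2*E) (b(E) = (8 + E)/((2*E)) = (8 + E)*(1/(2*E)) = (8 + E)/(2*E))
√((1079 + 5580)/(u(-54) + 6384) + b(-61)) = √((1079 + 5580)/(6 + 6384) + (½)*(8 - 61)/(-61)) = √(6659/6390 + (½)*(-1/61)*(-53)) = √(6659*(1/6390) + 53/122) = √(6659/6390 + 53/122) = √(287767/194895) = √6231594385/64965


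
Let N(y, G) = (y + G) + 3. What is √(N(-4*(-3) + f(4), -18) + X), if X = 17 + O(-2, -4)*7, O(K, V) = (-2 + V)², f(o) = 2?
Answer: 2*√67 ≈ 16.371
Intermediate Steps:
N(y, G) = 3 + G + y (N(y, G) = (G + y) + 3 = 3 + G + y)
X = 269 (X = 17 + (-2 - 4)²*7 = 17 + (-6)²*7 = 17 + 36*7 = 17 + 252 = 269)
√(N(-4*(-3) + f(4), -18) + X) = √((3 - 18 + (-4*(-3) + 2)) + 269) = √((3 - 18 + (12 + 2)) + 269) = √((3 - 18 + 14) + 269) = √(-1 + 269) = √268 = 2*√67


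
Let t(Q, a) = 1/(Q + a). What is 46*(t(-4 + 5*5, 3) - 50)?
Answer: -27577/12 ≈ -2298.1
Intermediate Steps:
46*(t(-4 + 5*5, 3) - 50) = 46*(1/((-4 + 5*5) + 3) - 50) = 46*(1/((-4 + 25) + 3) - 50) = 46*(1/(21 + 3) - 50) = 46*(1/24 - 50) = 46*(-1199/24) = -27577/12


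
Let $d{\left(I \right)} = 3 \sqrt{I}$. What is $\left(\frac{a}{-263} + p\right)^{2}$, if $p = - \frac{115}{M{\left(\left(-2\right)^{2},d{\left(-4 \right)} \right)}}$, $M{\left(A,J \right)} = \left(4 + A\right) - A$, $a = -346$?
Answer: $\frac{832957321}{1106704} \approx 752.65$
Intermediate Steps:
$M{\left(A,J \right)} = 4$
$p = - \frac{115}{4} \approx -28.75$
$\left(\frac{a}{-263} + p\right)^{2} = \left(- \frac{346}{-263} - \frac{115}{4}\right)^{2} = \left(\left(-346\right) \left(- \frac{1}{263}\right) - \frac{115}{4}\right)^{2} = \left(\frac{346}{263} - \frac{115}{4}\right)^{2} = \left(- \frac{28861}{1052}\right)^{2} = \frac{832957321}{1106704}$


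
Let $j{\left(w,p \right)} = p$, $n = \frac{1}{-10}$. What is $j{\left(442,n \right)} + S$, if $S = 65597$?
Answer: $\frac{655969}{10} \approx 65597.0$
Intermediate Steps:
$n = - \frac{1}{10} \approx -0.1$
$j{\left(442,n \right)} + S = - \frac{1}{10} + 65597 = \frac{655969}{10}$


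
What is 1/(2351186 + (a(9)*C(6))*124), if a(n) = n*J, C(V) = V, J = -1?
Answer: 1/2344490 ≈ 4.2653e-7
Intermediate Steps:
a(n) = -n (a(n) = n*(-1) = -n)
1/(2351186 + (a(9)*C(6))*124) = 1/(2351186 + (-1*9*6)*124) = 1/(2351186 - 9*6*124) = 1/(2351186 - 54*124) = 1/(2351186 - 6696) = 1/2344490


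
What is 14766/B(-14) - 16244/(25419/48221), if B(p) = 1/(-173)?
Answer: -65716594966/25419 ≈ -2.5853e+6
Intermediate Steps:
B(p) = -1/173
14766/B(-14) - 16244/(25419/48221) = 14766/(-1/173) - 16244/(25419/48221) = 14766*(-173) - 16244/(25419*(1/48221)) = -2554518 - 16244/25419/48221 = -2554518 - 16244*48221/25419 = -2554518 - 783301924/25419 = -65716594966/25419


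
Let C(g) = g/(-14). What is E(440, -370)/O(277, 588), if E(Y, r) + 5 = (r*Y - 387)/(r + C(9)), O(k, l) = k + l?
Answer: 2258673/4488485 ≈ 0.50321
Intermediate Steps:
C(g) = -g/14 (C(g) = g*(-1/14) = -g/14)
E(Y, r) = -5 + (-387 + Y*r)/(-9/14 + r) (E(Y, r) = -5 + (r*Y - 387)/(r - 1/14*9) = -5 + (Y*r - 387)/(r - 9/14) = -5 + (-387 + Y*r)/(-9/14 + r))
E(440, -370)/O(277, 588) = ((-5373 - 70*(-370) + 14*440*(-370))/(-9 + 14*(-370)))/(277 + 588) = ((-5373 + 25900 - 2279200)/(-9 - 5180))/865 = (-2258673/(-5189))*(1/865) = -1/5189*(-2258673)*(1/865) = (2258673/5189)*(1/865) = 2258673/4488485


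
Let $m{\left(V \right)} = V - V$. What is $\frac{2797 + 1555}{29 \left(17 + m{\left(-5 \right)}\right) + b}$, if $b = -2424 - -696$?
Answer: $- \frac{4352}{1235} \approx -3.5239$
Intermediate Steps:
$m{\left(V \right)} = 0$
$b = -1728$ ($b = -2424 + 696 = -1728$)
$\frac{2797 + 1555}{29 \left(17 + m{\left(-5 \right)}\right) + b} = \frac{2797 + 1555}{29 \left(17 + 0\right) - 1728} = \frac{4352}{29 \cdot 17 - 1728} = \frac{4352}{493 - 1728} = \frac{4352}{-1235} = 4352 \left(- \frac{1}{1235}\right) = - \frac{4352}{1235}$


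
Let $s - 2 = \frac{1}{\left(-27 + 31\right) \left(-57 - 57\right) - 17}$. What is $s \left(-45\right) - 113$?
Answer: $- \frac{95974}{473} \approx -202.9$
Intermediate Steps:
$s = \frac{945}{473}$ ($s = 2 + \frac{1}{\left(-27 + 31\right) \left(-57 - 57\right) - 17} = 2 + \frac{1}{4 \left(-114\right) - 17} = 2 + \frac{1}{-456 - 17} = 2 + \frac{1}{-473} = 2 - \frac{1}{473} = \frac{945}{473} \approx 1.9979$)
$s \left(-45\right) - 113 = \frac{945}{473} \left(-45\right) - 113 = - \frac{42525}{473} - 113 = - \frac{95974}{473}$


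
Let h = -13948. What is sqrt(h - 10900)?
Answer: 4*I*sqrt(1553) ≈ 157.63*I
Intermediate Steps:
sqrt(h - 10900) = sqrt(-13948 - 10900) = sqrt(-24848) = 4*I*sqrt(1553)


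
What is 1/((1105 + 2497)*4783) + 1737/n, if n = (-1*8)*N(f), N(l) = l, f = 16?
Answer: -14962835807/1102615424 ≈ -13.570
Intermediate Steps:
n = -128 (n = -1*8*16 = -8*16 = -128)
1/((1105 + 2497)*4783) + 1737/n = 1/((1105 + 2497)*4783) + 1737/(-128) = (1/4783)/3602 + 1737*(-1/128) = (1/3602)*(1/4783) - 1737/128 = 1/17228366 - 1737/128 = -14962835807/1102615424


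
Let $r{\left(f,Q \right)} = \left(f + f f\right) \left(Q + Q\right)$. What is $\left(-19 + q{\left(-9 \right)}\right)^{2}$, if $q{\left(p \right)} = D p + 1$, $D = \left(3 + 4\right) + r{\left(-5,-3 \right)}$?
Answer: $998001$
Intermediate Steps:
$r{\left(f,Q \right)} = 2 Q \left(f + f^{2}\right)$ ($r{\left(f,Q \right)} = \left(f + f^{2}\right) 2 Q = 2 Q \left(f + f^{2}\right)$)
$D = -113$ ($D = \left(3 + 4\right) + 2 \left(-3\right) \left(-5\right) \left(1 - 5\right) = 7 + 2 \left(-3\right) \left(-5\right) \left(-4\right) = 7 - 120 = -113$)
$q{\left(p \right)} = 1 - 113 p$ ($q{\left(p \right)} = - 113 p + 1 = 1 - 113 p$)
$\left(-19 + q{\left(-9 \right)}\right)^{2} = \left(-19 + \left(1 - -1017\right)\right)^{2} = \left(-19 + \left(1 + 1017\right)\right)^{2} = \left(-19 + 1018\right)^{2} = 999^{2} = 998001$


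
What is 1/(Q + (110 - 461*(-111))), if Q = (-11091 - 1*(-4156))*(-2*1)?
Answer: 1/65151 ≈ 1.5349e-5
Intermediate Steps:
Q = 13870 (Q = (-11091 + 4156)*(-2) = -6935*(-2) = 13870)
1/(Q + (110 - 461*(-111))) = 1/(13870 + (110 - 461*(-111))) = 1/(13870 + (110 + 51171)) = 1/(13870 + 51281) = 1/65151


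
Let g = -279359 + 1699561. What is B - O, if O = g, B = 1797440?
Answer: 377238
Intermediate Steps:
g = 1420202
O = 1420202
B - O = 1797440 - 1*1420202 = 1797440 - 1420202 = 377238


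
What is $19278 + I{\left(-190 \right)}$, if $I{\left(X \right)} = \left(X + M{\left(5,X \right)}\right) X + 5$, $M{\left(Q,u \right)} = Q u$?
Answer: $235883$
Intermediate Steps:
$I{\left(X \right)} = 5 + 6 X^{2}$ ($I{\left(X \right)} = \left(X + 5 X\right) X + 5 = 6 X X + 5 = 6 X^{2} + 5 = 5 + 6 X^{2}$)
$19278 + I{\left(-190 \right)} = 19278 + \left(5 + 6 \left(-190\right)^{2}\right) = 19278 + \left(5 + 6 \cdot 36100\right) = 19278 + \left(5 + 216600\right) = 19278 + 216605 = 235883$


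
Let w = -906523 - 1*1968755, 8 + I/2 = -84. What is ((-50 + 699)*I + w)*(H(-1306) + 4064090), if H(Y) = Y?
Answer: -12166794868096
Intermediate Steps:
I = -184 (I = -16 + 2*(-84) = -16 - 168 = -184)
w = -2875278 (w = -906523 - 1968755 = -2875278)
((-50 + 699)*I + w)*(H(-1306) + 4064090) = ((-50 + 699)*(-184) - 2875278)*(-1306 + 4064090) = (649*(-184) - 2875278)*4062784 = (-119416 - 2875278)*4062784 = -2994694*4062784 = -12166794868096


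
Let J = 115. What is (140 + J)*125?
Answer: 31875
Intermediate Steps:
(140 + J)*125 = (140 + 115)*125 = 255*125 = 31875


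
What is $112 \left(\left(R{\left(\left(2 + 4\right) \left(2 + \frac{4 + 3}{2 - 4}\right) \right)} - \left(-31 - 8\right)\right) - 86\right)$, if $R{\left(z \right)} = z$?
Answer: $-6272$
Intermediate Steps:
$112 \left(\left(R{\left(\left(2 + 4\right) \left(2 + \frac{4 + 3}{2 - 4}\right) \right)} - \left(-31 - 8\right)\right) - 86\right) = 112 \left(\left(\left(2 + 4\right) \left(2 + \frac{4 + 3}{2 - 4}\right) - \left(-31 - 8\right)\right) - 86\right) = 112 \left(\left(6 \left(2 + \frac{7}{-2}\right) - \left(-31 - 8\right)\right) - 86\right) = 112 \left(\left(6 \left(2 + 7 \left(- \frac{1}{2}\right)\right) - -39\right) - 86\right) = 112 \left(\left(6 \left(2 - \frac{7}{2}\right) + 39\right) - 86\right) = 112 \left(\left(6 \left(- \frac{3}{2}\right) + 39\right) - 86\right) = 112 \left(\left(-9 + 39\right) - 86\right) = 112 \left(30 - 86\right) = 112 \left(-56\right) = -6272$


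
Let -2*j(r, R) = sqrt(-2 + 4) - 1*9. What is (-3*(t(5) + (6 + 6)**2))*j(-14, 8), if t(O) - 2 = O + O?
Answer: -2106 + 234*sqrt(2) ≈ -1775.1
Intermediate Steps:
j(r, R) = 9/2 - sqrt(2)/2 (j(r, R) = -(sqrt(-2 + 4) - 1*9)/2 = -(sqrt(2) - 9)/2 = -(-9 + sqrt(2))/2 = 9/2 - sqrt(2)/2)
t(O) = 2 + 2*O (t(O) = 2 + (O + O) = 2 + 2*O)
(-3*(t(5) + (6 + 6)**2))*j(-14, 8) = (-3*((2 + 2*5) + (6 + 6)**2))*(9/2 - sqrt(2)/2) = (-3*((2 + 10) + 12**2))*(9/2 - sqrt(2)/2) = (-3*(12 + 144))*(9/2 - sqrt(2)/2) = (-3*156)*(9/2 - sqrt(2)/2) = -468*(9/2 - sqrt(2)/2) = -2106 + 234*sqrt(2)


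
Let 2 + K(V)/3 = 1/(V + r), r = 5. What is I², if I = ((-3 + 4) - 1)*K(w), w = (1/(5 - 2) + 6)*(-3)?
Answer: 0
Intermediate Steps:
w = -19 (w = (1/3 + 6)*(-3) = (⅓ + 6)*(-3) = (19/3)*(-3) = -19)
K(V) = -6 + 3/(5 + V) (K(V) = -6 + 3/(V + 5) = -6 + 3/(5 + V))
I = 0 (I = ((-3 + 4) - 1)*(3*(-9 - 2*(-19))/(5 - 19)) = (1 - 1)*(3*(-9 + 38)/(-14)) = 0*(3*(-1/14)*29) = 0*(-87/14) = 0)
I² = 0² = 0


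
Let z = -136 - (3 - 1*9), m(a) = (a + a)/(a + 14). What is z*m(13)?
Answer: -3380/27 ≈ -125.19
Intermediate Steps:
m(a) = 2*a/(14 + a) (m(a) = (2*a)/(14 + a) = 2*a/(14 + a))
z = -130 (z = -136 - (3 - 9) = -136 - 1*(-6) = -136 + 6 = -130)
z*m(13) = -260*13/(14 + 13) = -260*13/27 = -130*26/27 = -3380/27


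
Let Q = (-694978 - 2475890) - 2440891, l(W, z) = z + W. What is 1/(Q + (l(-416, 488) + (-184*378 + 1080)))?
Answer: -1/5680159 ≈ -1.7605e-7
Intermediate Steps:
l(W, z) = W + z
Q = -5611759 (Q = -3170868 - 2440891 = -5611759)
1/(Q + (l(-416, 488) + (-184*378 + 1080))) = 1/(-5611759 + ((-416 + 488) + (-184*378 + 1080))) = 1/(-5611759 + (72 + (-69552 + 1080))) = 1/(-5611759 + (72 - 68472)) = 1/(-5611759 - 68400) = 1/(-5680159) = -1/5680159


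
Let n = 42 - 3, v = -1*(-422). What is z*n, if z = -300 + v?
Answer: 4758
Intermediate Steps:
v = 422
z = 122 (z = -300 + 422 = 122)
n = 39
z*n = 122*39 = 4758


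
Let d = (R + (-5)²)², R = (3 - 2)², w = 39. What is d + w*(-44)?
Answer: -1040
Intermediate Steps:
R = 1 (R = 1² = 1)
d = 676 (d = (1 + (-5)²)² = (1 + 25)² = 26² = 676)
d + w*(-44) = 676 + 39*(-44) = 676 - 1716 = -1040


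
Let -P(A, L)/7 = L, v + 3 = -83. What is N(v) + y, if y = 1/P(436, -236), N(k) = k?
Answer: -142071/1652 ≈ -85.999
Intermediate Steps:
v = -86 (v = -3 - 83 = -86)
P(A, L) = -7*L
y = 1/1652 (y = 1/(-7*(-236)) = 1/1652 ≈ 0.00060533)
N(v) + y = -86 + 1/1652 = -142071/1652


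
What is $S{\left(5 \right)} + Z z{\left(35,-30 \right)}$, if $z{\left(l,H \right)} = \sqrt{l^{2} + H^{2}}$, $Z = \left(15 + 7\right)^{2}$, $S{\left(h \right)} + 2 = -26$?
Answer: $-28 + 2420 \sqrt{85} \approx 22283.0$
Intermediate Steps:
$S{\left(h \right)} = -28$ ($S{\left(h \right)} = -2 - 26 = -28$)
$Z = 484$ ($Z = 22^{2} = 484$)
$z{\left(l,H \right)} = \sqrt{H^{2} + l^{2}}$
$S{\left(5 \right)} + Z z{\left(35,-30 \right)} = -28 + 484 \sqrt{\left(-30\right)^{2} + 35^{2}} = -28 + 484 \sqrt{900 + 1225} = -28 + 484 \sqrt{2125} = -28 + 484 \cdot 5 \sqrt{85} = -28 + 2420 \sqrt{85}$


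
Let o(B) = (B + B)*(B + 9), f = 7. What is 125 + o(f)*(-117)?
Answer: -26083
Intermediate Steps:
o(B) = 2*B*(9 + B) (o(B) = (2*B)*(9 + B) = 2*B*(9 + B))
125 + o(f)*(-117) = 125 + (2*7*(9 + 7))*(-117) = 125 + (2*7*16)*(-117) = 125 + 224*(-117) = 125 - 26208 = -26083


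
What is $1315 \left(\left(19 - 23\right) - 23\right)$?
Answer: $-35505$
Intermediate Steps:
$1315 \left(\left(19 - 23\right) - 23\right) = 1315 \left(-4 - 23\right) = 1315 \left(-27\right) = -35505$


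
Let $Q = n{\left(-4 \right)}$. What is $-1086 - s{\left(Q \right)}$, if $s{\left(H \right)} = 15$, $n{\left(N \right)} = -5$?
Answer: $-1101$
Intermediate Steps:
$Q = -5$
$-1086 - s{\left(Q \right)} = -1086 - 15 = -1101$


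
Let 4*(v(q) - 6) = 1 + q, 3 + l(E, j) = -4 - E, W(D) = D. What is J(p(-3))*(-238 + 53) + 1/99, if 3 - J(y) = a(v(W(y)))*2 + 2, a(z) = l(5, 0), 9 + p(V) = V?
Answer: -457874/99 ≈ -4625.0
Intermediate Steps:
p(V) = -9 + V
l(E, j) = -7 - E (l(E, j) = -3 + (-4 - E) = -7 - E)
v(q) = 25/4 + q/4 (v(q) = 6 + (1 + q)/4 = 6 + (¼ + q/4) = 25/4 + q/4)
a(z) = -12 (a(z) = -7 - 1*5 = -7 - 5 = -12)
J(y) = 25 (J(y) = 3 - (-12*2 + 2) = 3 - (-24 + 2) = 3 - 1*(-22) = 3 + 22 = 25)
J(p(-3))*(-238 + 53) + 1/99 = 25*(-238 + 53) + 1/99 = 25*(-185) + 1/99 = -4625 + 1/99 = -457874/99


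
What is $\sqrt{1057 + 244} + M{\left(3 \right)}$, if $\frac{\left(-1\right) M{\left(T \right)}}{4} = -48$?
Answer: $192 + \sqrt{1301} \approx 228.07$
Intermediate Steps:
$M{\left(T \right)} = 192$ ($M{\left(T \right)} = \left(-4\right) \left(-48\right) = 192$)
$\sqrt{1057 + 244} + M{\left(3 \right)} = \sqrt{1057 + 244} + 192 = \sqrt{1301} + 192 = 192 + \sqrt{1301}$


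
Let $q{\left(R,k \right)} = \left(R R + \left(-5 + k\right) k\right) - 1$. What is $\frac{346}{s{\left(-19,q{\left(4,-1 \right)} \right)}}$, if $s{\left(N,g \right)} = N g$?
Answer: $- \frac{346}{399} \approx -0.86717$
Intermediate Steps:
$q{\left(R,k \right)} = -1 + R^{2} + k \left(-5 + k\right)$ ($q{\left(R,k \right)} = \left(R^{2} + k \left(-5 + k\right)\right) - 1 = -1 + R^{2} + k \left(-5 + k\right)$)
$\frac{346}{s{\left(-19,q{\left(4,-1 \right)} \right)}} = \frac{346}{\left(-19\right) \left(-1 + 4^{2} + \left(-1\right)^{2} - -5\right)} = \frac{346}{\left(-19\right) \left(-1 + 16 + 1 + 5\right)} = \frac{346}{\left(-19\right) 21} = \frac{346}{-399} = 346 \left(- \frac{1}{399}\right) = - \frac{346}{399}$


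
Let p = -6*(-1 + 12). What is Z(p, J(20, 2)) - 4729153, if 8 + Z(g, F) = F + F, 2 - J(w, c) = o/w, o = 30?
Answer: -4729160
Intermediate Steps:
J(w, c) = 2 - 30/w
p = -66 (p = -6*11 = -66)
Z(g, F) = -8 + 2*F (Z(g, F) = -8 + (F + F) = -8 + 2*F)
Z(p, J(20, 2)) - 4729153 = (-8 + 2*(2 - 30/20)) - 4729153 = (-8 + 2*(2 - 30*1/20)) - 4729153 = (-8 + 2*(2 - 3/2)) - 4729153 = (-8 + 2*(1/2)) - 4729153 = (-8 + 1) - 4729153 = -7 - 4729153 = -4729160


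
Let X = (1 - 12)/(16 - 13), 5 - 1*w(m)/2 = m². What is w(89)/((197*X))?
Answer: 47496/2167 ≈ 21.918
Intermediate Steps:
w(m) = 10 - 2*m²
X = -11/3 ≈ -3.6667
w(89)/((197*X)) = (10 - 2*89²)/((197*(-11/3))) = (10 - 2*7921)/(-2167/3) = (10 - 15842)*(-3/2167) = -15832*(-3/2167) = 47496/2167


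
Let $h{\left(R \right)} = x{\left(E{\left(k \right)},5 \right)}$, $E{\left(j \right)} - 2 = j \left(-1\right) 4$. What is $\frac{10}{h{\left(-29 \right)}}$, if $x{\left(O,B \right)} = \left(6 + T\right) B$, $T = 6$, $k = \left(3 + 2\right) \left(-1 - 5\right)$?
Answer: $\frac{1}{6} \approx 0.16667$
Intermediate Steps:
$k = -30$ ($k = 5 \left(-6\right) = -30$)
$E{\left(j \right)} = 2 - 4 j$ ($E{\left(j \right)} = 2 + j \left(-1\right) 4 = 2 + - j 4 = 2 - 4 j$)
$x{\left(O,B \right)} = 12 B$ ($x{\left(O,B \right)} = \left(6 + 6\right) B = 12 B$)
$h{\left(R \right)} = 60$ ($h{\left(R \right)} = 12 \cdot 5 = 60$)
$\frac{10}{h{\left(-29 \right)}} = \frac{10}{60} = 10 \cdot \frac{1}{60} = \frac{1}{6}$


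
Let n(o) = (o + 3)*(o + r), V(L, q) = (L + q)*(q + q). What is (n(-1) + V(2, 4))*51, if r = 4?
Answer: 2754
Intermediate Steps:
V(L, q) = 2*q*(L + q) (V(L, q) = (L + q)*(2*q) = 2*q*(L + q))
n(o) = (3 + o)*(4 + o) (n(o) = (o + 3)*(o + 4) = (3 + o)*(4 + o))
(n(-1) + V(2, 4))*51 = ((12 + (-1)**2 + 7*(-1)) + 2*4*(2 + 4))*51 = ((12 + 1 - 7) + 2*4*6)*51 = (6 + 48)*51 = 54*51 = 2754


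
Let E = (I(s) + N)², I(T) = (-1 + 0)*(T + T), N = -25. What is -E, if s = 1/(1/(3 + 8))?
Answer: -2209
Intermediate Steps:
s = 11 (s = 1/(1/11) = 11)
I(T) = -2*T
E = 2209 (E = (-2*11 - 25)² = (-22 - 25)² = (-47)² = 2209)
-E = -1*2209 = -2209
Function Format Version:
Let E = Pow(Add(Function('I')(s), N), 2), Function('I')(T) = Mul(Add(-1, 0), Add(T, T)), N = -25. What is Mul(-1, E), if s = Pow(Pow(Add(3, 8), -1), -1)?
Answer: -2209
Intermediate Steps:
s = 11 (s = Pow(Pow(11, -1), -1) = Pow(Rational(1, 11), -1) = 11)
Function('I')(T) = Mul(-2, T) (Function('I')(T) = Mul(-1, Mul(2, T)) = Mul(-2, T))
E = 2209 (E = Pow(Add(Mul(-2, 11), -25), 2) = Pow(Add(-22, -25), 2) = Pow(-47, 2) = 2209)
Mul(-1, E) = Mul(-1, 2209) = -2209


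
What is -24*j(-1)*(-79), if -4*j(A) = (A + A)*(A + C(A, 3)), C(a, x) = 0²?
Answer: -948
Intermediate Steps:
C(a, x) = 0
j(A) = -A²/2 (j(A) = -(A + A)*(A + 0)/4 = -2*A*A/4 = -A²/2)
-24*j(-1)*(-79) = -(-12)*(-1)²*(-79) = -(-12)*(-79) = -24*(-½)*(-79) = 12*(-79) = -948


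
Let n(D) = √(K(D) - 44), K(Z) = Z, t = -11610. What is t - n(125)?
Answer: -11619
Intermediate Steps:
n(D) = √(-44 + D) (n(D) = √(D - 44) = √(-44 + D))
t - n(125) = -11610 - √(-44 + 125) = -11610 - √81 = -11610 - 1*9 = -11610 - 9 = -11619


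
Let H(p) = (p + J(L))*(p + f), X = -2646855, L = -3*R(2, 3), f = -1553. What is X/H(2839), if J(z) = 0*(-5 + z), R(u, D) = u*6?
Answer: -2646855/3650954 ≈ -0.72498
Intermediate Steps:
R(u, D) = 6*u
L = -36 (L = -18*2 = -3*12 = -36)
J(z) = 0
H(p) = p*(-1553 + p) (H(p) = (p + 0)*(p - 1553) = p*(-1553 + p))
X/H(2839) = -2646855*1/(2839*(-1553 + 2839)) = -2646855/(2839*1286) = -2646855/3650954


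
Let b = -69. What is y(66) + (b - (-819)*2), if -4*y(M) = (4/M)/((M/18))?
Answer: 379697/242 ≈ 1569.0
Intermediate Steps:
y(M) = -18/M**2 (y(M) = -4/M/(4*(M/18)) = -4/M*18/M/4 = -18/M**2)
y(66) + (b - (-819)*2) = -18/66**2 + (-69 - (-819)*2) = -18*1/4356 + (-69 - 63*(-26)) = -1/242 + (-69 + 1638) = -1/242 + 1569 = 379697/242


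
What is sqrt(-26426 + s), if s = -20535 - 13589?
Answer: 5*I*sqrt(2422) ≈ 246.07*I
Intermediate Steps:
s = -34124
sqrt(-26426 + s) = sqrt(-26426 - 34124) = sqrt(-60550) = 5*I*sqrt(2422)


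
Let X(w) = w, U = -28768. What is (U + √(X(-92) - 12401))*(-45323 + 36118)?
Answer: 264809440 - 285355*I*√13 ≈ 2.6481e+8 - 1.0289e+6*I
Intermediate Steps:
(U + √(X(-92) - 12401))*(-45323 + 36118) = (-28768 + √(-92 - 12401))*(-45323 + 36118) = (-28768 + √(-12493))*(-9205) = (-28768 + 31*I*√13)*(-9205) = 264809440 - 285355*I*√13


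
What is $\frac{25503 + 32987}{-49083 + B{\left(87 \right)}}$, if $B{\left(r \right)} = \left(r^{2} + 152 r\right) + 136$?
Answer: $- \frac{29245}{14077} \approx -2.0775$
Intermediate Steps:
$B{\left(r \right)} = 136 + r^{2} + 152 r$
$\frac{25503 + 32987}{-49083 + B{\left(87 \right)}} = \frac{25503 + 32987}{-49083 + \left(136 + 87^{2} + 152 \cdot 87\right)} = \frac{58490}{-49083 + \left(136 + 7569 + 13224\right)} = \frac{58490}{-49083 + 20929} = \frac{58490}{-28154} = 58490 \left(- \frac{1}{28154}\right) = - \frac{29245}{14077}$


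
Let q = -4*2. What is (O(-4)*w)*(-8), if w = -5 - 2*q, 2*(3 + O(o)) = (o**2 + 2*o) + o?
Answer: 88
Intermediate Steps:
q = -8
O(o) = -3 + o**2/2 + 3*o/2 (O(o) = -3 + ((o**2 + 2*o) + o)/2 = -3 + (o**2 + 3*o)/2 = -3 + (o**2/2 + 3*o/2) = -3 + o**2/2 + 3*o/2)
w = 11 (w = -5 - 2*(-8) = -5 + 16 = 11)
(O(-4)*w)*(-8) = ((-3 + (1/2)*(-4)**2 + (3/2)*(-4))*11)*(-8) = ((-3 + (1/2)*16 - 6)*11)*(-8) = ((-3 + 8 - 6)*11)*(-8) = -1*11*(-8) = -11*(-8) = 88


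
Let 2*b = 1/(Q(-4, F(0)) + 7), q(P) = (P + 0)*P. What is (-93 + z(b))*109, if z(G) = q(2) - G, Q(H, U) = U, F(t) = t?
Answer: -135923/14 ≈ -9708.8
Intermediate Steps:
q(P) = P**2 (q(P) = P*P = P**2)
b = 1/14 (b = 1/(2*(0 + 7)) = (1/2)/7 = (1/2)*(1/7) = 1/14 ≈ 0.071429)
z(G) = 4 - G (z(G) = 2**2 - G = 4 - G)
(-93 + z(b))*109 = (-93 + (4 - 1*1/14))*109 = (-93 + (4 - 1/14))*109 = (-93 + 55/14)*109 = -1247/14*109 = -135923/14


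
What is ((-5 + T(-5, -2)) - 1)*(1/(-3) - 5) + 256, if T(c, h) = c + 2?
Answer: 304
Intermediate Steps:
T(c, h) = 2 + c
((-5 + T(-5, -2)) - 1)*(1/(-3) - 5) + 256 = ((-5 + (2 - 5)) - 1)*(1/(-3) - 5) + 256 = ((-5 - 3) - 1)*(-⅓ - 5) + 256 = (-8 - 1)*(-16/3) + 256 = -9*(-16/3) + 256 = 48 + 256 = 304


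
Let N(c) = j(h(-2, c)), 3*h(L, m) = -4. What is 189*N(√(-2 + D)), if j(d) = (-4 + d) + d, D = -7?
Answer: -1260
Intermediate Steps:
h(L, m) = -4/3 (h(L, m) = (⅓)*(-4) = -4/3)
j(d) = -4 + 2*d
N(c) = -20/3 (N(c) = -4 + 2*(-4/3) = -4 - 8/3 = -20/3)
189*N(√(-2 + D)) = 189*(-20/3) = -1260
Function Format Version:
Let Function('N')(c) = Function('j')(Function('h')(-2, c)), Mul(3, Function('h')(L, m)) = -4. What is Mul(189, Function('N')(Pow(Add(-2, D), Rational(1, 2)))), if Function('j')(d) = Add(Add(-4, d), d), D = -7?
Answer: -1260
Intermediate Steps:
Function('h')(L, m) = Rational(-4, 3) (Function('h')(L, m) = Mul(Rational(1, 3), -4) = Rational(-4, 3))
Function('j')(d) = Add(-4, Mul(2, d))
Function('N')(c) = Rational(-20, 3) (Function('N')(c) = Add(-4, Mul(2, Rational(-4, 3))) = Add(-4, Rational(-8, 3)) = Rational(-20, 3))
Mul(189, Function('N')(Pow(Add(-2, D), Rational(1, 2)))) = Mul(189, Rational(-20, 3)) = -1260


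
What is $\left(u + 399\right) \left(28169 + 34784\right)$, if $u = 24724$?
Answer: $1581568219$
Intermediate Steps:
$\left(u + 399\right) \left(28169 + 34784\right) = \left(24724 + 399\right) \left(28169 + 34784\right) = 25123 \cdot 62953 = 1581568219$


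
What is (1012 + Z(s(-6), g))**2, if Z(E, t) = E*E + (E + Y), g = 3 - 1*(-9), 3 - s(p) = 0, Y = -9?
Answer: 1030225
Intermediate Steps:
s(p) = 3 (s(p) = 3 - 1*0 = 3 + 0 = 3)
g = 12 (g = 3 + 9 = 12)
Z(E, t) = -9 + E + E**2 (Z(E, t) = E*E + (E - 9) = E**2 + (-9 + E) = -9 + E + E**2)
(1012 + Z(s(-6), g))**2 = (1012 + (-9 + 3 + 3**2))**2 = (1012 + (-9 + 3 + 9))**2 = (1012 + 3)**2 = 1015**2 = 1030225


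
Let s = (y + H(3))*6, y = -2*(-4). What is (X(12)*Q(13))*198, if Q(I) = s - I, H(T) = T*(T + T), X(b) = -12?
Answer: -339768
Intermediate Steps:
y = 8
H(T) = 2*T² (H(T) = T*(2*T) = 2*T²)
s = 156 (s = (8 + 2*3²)*6 = (8 + 2*9)*6 = (8 + 18)*6 = 26*6 = 156)
Q(I) = 156 - I
(X(12)*Q(13))*198 = -12*(156 - 1*13)*198 = -12*(156 - 13)*198 = -12*143*198 = -1716*198 = -339768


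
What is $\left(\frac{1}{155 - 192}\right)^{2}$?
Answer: $\frac{1}{1369} \approx 0.00073046$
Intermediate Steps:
$\left(\frac{1}{155 - 192}\right)^{2} = \left(\frac{1}{-37}\right)^{2} = \left(- \frac{1}{37}\right)^{2} = \frac{1}{1369}$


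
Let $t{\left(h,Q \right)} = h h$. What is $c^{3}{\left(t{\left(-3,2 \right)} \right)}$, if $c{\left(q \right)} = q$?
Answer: $729$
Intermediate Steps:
$t{\left(h,Q \right)} = h^{2}$
$c^{3}{\left(t{\left(-3,2 \right)} \right)} = \left(\left(-3\right)^{2}\right)^{3} = 9^{3} = 729$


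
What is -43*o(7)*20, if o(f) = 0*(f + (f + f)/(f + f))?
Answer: 0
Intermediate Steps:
o(f) = 0 (o(f) = 0*(f + (2*f)/((2*f))) = 0*(f + (2*f)*(1/(2*f))) = 0*(f + 1) = 0*(1 + f) = 0)
-43*o(7)*20 = -43*0*20 = 0*20 = 0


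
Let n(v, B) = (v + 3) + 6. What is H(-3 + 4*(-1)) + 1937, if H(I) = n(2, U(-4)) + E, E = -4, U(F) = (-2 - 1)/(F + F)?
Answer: 1944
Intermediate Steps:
U(F) = -3/(2*F) (U(F) = -3*1/(2*F) = -3/(2*F))
n(v, B) = 9 + v (n(v, B) = (3 + v) + 6 = 9 + v)
H(I) = 7 (H(I) = (9 + 2) - 4 = 11 - 4 = 7)
H(-3 + 4*(-1)) + 1937 = 7 + 1937 = 1944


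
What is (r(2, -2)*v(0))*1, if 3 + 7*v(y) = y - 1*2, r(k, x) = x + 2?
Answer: 0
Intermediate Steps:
r(k, x) = 2 + x
v(y) = -5/7 + y/7 (v(y) = -3/7 + (y - 1*2)/7 = -3/7 + (y - 2)/7 = -3/7 + (-2 + y)/7 = -3/7 + (-2/7 + y/7) = -5/7 + y/7)
(r(2, -2)*v(0))*1 = ((2 - 2)*(-5/7 + (1/7)*0))*1 = (0*(-5/7 + 0))*1 = (0*(-5/7))*1 = 0*1 = 0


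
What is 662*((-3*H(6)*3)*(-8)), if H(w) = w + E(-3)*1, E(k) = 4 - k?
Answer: 619632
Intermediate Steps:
H(w) = 7 + w (H(w) = w + (4 - 1*(-3))*1 = w + (4 + 3)*1 = w + 7*1 = w + 7 = 7 + w)
662*((-3*H(6)*3)*(-8)) = 662*((-3*(7 + 6)*3)*(-8)) = 662*((-3*13*3)*(-8)) = 662*(-39*3*(-8)) = 662*(-117*(-8)) = 662*936 = 619632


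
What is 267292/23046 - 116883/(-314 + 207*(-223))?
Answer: 581387743/41194725 ≈ 14.113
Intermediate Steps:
267292/23046 - 116883/(-314 + 207*(-223)) = 267292*(1/23046) - 116883/(-314 - 46161) = 133646/11523 - 116883/(-46475) = 133646/11523 - 116883*(-1/46475) = 133646/11523 + 8991/3575 = 581387743/41194725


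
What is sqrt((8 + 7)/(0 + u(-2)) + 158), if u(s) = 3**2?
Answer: sqrt(1437)/3 ≈ 12.636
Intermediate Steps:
u(s) = 9
sqrt((8 + 7)/(0 + u(-2)) + 158) = sqrt((8 + 7)/(0 + 9) + 158) = sqrt(15/9 + 158) = sqrt((1/9)*15 + 158) = sqrt(5/3 + 158) = sqrt(479/3) = sqrt(1437)/3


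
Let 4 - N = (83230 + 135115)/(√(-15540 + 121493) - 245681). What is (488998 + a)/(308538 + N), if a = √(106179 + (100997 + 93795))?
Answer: 314027011537760821422/198141508310426267473 - 3681733390*√105953/198141508310426267473 - 218345*√31888780363/5746103741002361756717 + 18623354971993881*√300971/5746103741002361756717 ≈ 1.5866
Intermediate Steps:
N = 4 - 218345/(-245681 + √105953) (N = 4 - (83230 + 135115)/(√(-15540 + 121493) - 245681) = 4 - 218345/(√105953 - 245681) = 4 - 218345/(-245681 + √105953) ≈ 4.8899)
a = √300971 (a = √(106179 + 194792) = √300971 ≈ 548.61)
(488998 + a)/(308538 + N) = (488998 + √300971)/(308538 + (295079409177/60359047808 + 218345*√105953/60359047808)) = (488998 + √300971)/(18623354971993881/60359047808 + 218345*√105953/60359047808)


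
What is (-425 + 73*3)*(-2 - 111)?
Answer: 23278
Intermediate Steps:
(-425 + 73*3)*(-2 - 111) = (-425 + 219)*(-113) = -206*(-113) = 23278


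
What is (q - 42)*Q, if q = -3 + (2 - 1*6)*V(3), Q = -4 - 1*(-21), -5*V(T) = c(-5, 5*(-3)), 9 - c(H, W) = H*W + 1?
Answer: -8381/5 ≈ -1676.2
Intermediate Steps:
c(H, W) = 8 - H*W (c(H, W) = 9 - (H*W + 1) = 9 - (1 + H*W) = 9 + (-1 - H*W) = 8 - H*W)
V(T) = 67/5 (V(T) = -(8 - 1*(-5)*5*(-3))/5 = -(8 - 1*(-5)*(-15))/5 = -(8 - 75)/5 = -⅕*(-67) = 67/5)
Q = 17 (Q = -4 + 21 = 17)
q = -283/5 (q = -3 + (2 - 1*6)*(67/5) = -3 + (2 - 6)*(67/5) = -3 - 4*67/5 = -3 - 268/5 = -283/5 ≈ -56.600)
(q - 42)*Q = (-283/5 - 42)*17 = -493/5*17 = -8381/5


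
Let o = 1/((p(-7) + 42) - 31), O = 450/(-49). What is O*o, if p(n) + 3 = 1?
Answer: -50/49 ≈ -1.0204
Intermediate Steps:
O = -450/49 (O = 450*(-1/49) = -450/49 ≈ -9.1837)
p(n) = -2 (p(n) = -3 + 1 = -2)
o = ⅑ (o = 1/((-2 + 42) - 31) = 1/(40 - 31) = 1/9 = ⅑ ≈ 0.11111)
O*o = -450/49*⅑ = -50/49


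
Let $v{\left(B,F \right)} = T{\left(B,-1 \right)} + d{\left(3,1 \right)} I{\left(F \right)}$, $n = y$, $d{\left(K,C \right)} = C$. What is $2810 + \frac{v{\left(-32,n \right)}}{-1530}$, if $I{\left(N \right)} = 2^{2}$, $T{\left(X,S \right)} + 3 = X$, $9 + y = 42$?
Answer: $\frac{4299331}{1530} \approx 2810.0$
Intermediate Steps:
$y = 33$ ($y = -9 + 42 = 33$)
$T{\left(X,S \right)} = -3 + X$
$I{\left(N \right)} = 4$
$n = 33$
$v{\left(B,F \right)} = 1 + B$ ($v{\left(B,F \right)} = \left(-3 + B\right) + 1 \cdot 4 = \left(-3 + B\right) + 4 = 1 + B$)
$2810 + \frac{v{\left(-32,n \right)}}{-1530} = 2810 + \frac{1 - 32}{-1530} = 2810 - - \frac{31}{1530} = 2810 + \frac{31}{1530} = \frac{4299331}{1530}$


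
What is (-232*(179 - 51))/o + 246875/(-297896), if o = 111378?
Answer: -18171381683/16589530344 ≈ -1.0954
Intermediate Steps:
(-232*(179 - 51))/o + 246875/(-297896) = -232*(179 - 51)/111378 + 246875/(-297896) = -232*128*(1/111378) + 246875*(-1/297896) = -29696*1/111378 - 246875/297896 = -14848/55689 - 246875/297896 = -18171381683/16589530344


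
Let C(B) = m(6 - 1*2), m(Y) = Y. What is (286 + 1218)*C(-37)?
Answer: 6016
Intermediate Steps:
C(B) = 4 (C(B) = 6 - 1*2 = 6 - 2 = 4)
(286 + 1218)*C(-37) = (286 + 1218)*4 = 1504*4 = 6016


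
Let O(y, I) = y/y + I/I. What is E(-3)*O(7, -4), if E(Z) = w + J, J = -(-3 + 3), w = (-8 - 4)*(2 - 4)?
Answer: 48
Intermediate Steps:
O(y, I) = 2 (O(y, I) = 1 + 1 = 2)
w = 24 (w = -12*(-2) = 24)
J = 0 (J = -1*0 = 0)
E(Z) = 24 (E(Z) = 24 + 0 = 24)
E(-3)*O(7, -4) = 24*2 = 48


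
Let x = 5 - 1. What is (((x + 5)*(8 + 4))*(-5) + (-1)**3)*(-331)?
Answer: 179071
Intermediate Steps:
x = 4
(((x + 5)*(8 + 4))*(-5) + (-1)**3)*(-331) = (((4 + 5)*(8 + 4))*(-5) + (-1)**3)*(-331) = ((9*12)*(-5) - 1)*(-331) = (108*(-5) - 1)*(-331) = (-540 - 1)*(-331) = -541*(-331) = 179071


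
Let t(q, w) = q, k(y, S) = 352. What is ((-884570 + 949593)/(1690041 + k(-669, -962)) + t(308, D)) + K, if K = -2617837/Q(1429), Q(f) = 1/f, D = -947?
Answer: -6323572182069622/1690393 ≈ -3.7409e+9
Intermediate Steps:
K = -3740889073 (K = -2617837/(1/1429) = -2617837/1/1429 = -2617837*1429 = -3740889073)
((-884570 + 949593)/(1690041 + k(-669, -962)) + t(308, D)) + K = ((-884570 + 949593)/(1690041 + 352) + 308) - 3740889073 = (65023/1690393 + 308) - 3740889073 = 520706067/1690393 - 3740889073 = -6323572182069622/1690393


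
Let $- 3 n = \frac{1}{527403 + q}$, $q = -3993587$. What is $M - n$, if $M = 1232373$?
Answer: $\frac{12814894723895}{10398552} \approx 1.2324 \cdot 10^{6}$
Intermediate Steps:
$n = \frac{1}{10398552}$ ($n = - \frac{1}{3 \left(527403 - 3993587\right)} = - \frac{1}{3 \left(-3466184\right)} = \left(- \frac{1}{3}\right) \left(- \frac{1}{3466184}\right) = \frac{1}{10398552} \approx 9.6167 \cdot 10^{-8}$)
$M - n = 1232373 - \frac{1}{10398552} = \frac{12814894723895}{10398552}$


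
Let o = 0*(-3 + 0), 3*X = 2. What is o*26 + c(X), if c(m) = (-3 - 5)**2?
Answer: 64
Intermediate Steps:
X = 2/3 (X = (1/3)*2 = 2/3 ≈ 0.66667)
o = 0 (o = 0*(-3) = 0)
c(m) = 64 (c(m) = (-8)**2 = 64)
o*26 + c(X) = 0*26 + 64 = 0 + 64 = 64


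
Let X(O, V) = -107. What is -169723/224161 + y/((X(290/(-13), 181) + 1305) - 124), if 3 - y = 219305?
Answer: -24670619062/120374457 ≈ -204.95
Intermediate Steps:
y = -219302 (y = 3 - 1*219305 = 3 - 219305 = -219302)
-169723/224161 + y/((X(290/(-13), 181) + 1305) - 124) = -169723/224161 - 219302/((-107 + 1305) - 124) = -169723*1/224161 - 219302/(1198 - 124) = -169723/224161 - 219302/1074 = -169723/224161 - 219302*1/1074 = -169723/224161 - 109651/537 = -24670619062/120374457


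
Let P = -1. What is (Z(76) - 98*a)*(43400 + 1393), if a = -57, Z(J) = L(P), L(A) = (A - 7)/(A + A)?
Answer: 250392870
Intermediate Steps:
L(A) = (-7 + A)/(2*A) (L(A) = (-7 + A)/((2*A)) = (-7 + A)*(1/(2*A)) = (-7 + A)/(2*A))
Z(J) = 4 (Z(J) = (1/2)*(-7 - 1)/(-1) = (1/2)*(-1)*(-8) = 4)
(Z(76) - 98*a)*(43400 + 1393) = (4 - 98*(-57))*(43400 + 1393) = (4 + 5586)*44793 = 5590*44793 = 250392870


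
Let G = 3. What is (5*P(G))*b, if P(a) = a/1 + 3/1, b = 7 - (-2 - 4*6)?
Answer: 990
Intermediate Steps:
b = 33 (b = 7 - (-2 - 24) = 7 - 1*(-26) = 7 + 26 = 33)
P(a) = 3 + a (P(a) = a*1 + 3*1 = a + 3 = 3 + a)
(5*P(G))*b = (5*(3 + 3))*33 = (5*6)*33 = 30*33 = 990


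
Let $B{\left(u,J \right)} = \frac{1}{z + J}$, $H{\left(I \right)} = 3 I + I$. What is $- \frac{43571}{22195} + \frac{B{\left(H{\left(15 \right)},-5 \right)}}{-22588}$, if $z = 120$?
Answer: $- \frac{984181941}{501340660} \approx -1.9631$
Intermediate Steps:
$H{\left(I \right)} = 4 I$
$B{\left(u,J \right)} = \frac{1}{120 + J}$
$- \frac{43571}{22195} + \frac{B{\left(H{\left(15 \right)},-5 \right)}}{-22588} = - \frac{43571}{22195} + \frac{1}{\left(120 - 5\right) \left(-22588\right)} = \left(-43571\right) \frac{1}{22195} + \frac{1}{115} \left(- \frac{1}{22588}\right) = - \frac{43571}{22195} + \frac{1}{115} \left(- \frac{1}{22588}\right) = - \frac{43571}{22195} - \frac{1}{2597620} = - \frac{984181941}{501340660}$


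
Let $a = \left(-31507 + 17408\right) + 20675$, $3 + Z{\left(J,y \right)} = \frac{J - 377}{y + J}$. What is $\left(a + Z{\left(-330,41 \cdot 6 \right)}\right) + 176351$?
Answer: $\frac{2195189}{12} \approx 1.8293 \cdot 10^{5}$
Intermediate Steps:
$Z{\left(J,y \right)} = -3 + \frac{-377 + J}{J + y}$ ($Z{\left(J,y \right)} = -3 + \frac{J - 377}{y + J} = -3 + \frac{-377 + J}{J + y}$)
$a = 6576$ ($a = -14099 + 20675 = 6576$)
$\left(a + Z{\left(-330,41 \cdot 6 \right)}\right) + 176351 = \left(6576 + \frac{-377 - 3 \cdot 41 \cdot 6 - -660}{-330 + 41 \cdot 6}\right) + 176351 = \left(6576 + \frac{-377 - 738 + 660}{-330 + 246}\right) + 176351 = \left(6576 + \frac{-377 - 738 + 660}{-84}\right) + 176351 = \left(6576 - - \frac{65}{12}\right) + 176351 = \left(6576 + \frac{65}{12}\right) + 176351 = \frac{78977}{12} + 176351 = \frac{2195189}{12}$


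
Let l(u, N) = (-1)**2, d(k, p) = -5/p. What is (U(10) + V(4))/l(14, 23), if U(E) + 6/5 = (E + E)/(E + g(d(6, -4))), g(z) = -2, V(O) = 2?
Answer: 33/10 ≈ 3.3000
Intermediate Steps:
l(u, N) = 1
U(E) = -6/5 + 2*E/(-2 + E) (U(E) = -6/5 + (E + E)/(E - 2) = -6/5 + (2*E)/(-2 + E) = -6/5 + 2*E/(-2 + E))
(U(10) + V(4))/l(14, 23) = (4*(3 + 10)/(5*(-2 + 10)) + 2)/1 = 1*((4/5)*13/8 + 2) = 1*((4/5)*(1/8)*13 + 2) = 1*(13/10 + 2) = 1*(33/10) = 33/10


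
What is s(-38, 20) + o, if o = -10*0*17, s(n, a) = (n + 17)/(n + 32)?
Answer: 7/2 ≈ 3.5000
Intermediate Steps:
s(n, a) = (17 + n)/(32 + n)
o = 0 (o = 0*17 = 0)
s(-38, 20) + o = (17 - 38)/(32 - 38) + 0 = -21/(-6) + 0 = -⅙*(-21) + 0 = 7/2 + 0 = 7/2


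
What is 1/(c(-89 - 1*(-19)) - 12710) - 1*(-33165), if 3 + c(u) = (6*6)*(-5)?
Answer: 427596344/12893 ≈ 33165.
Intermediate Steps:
c(u) = -183 (c(u) = -3 + (6*6)*(-5) = -3 + 36*(-5) = -3 - 180 = -183)
1/(c(-89 - 1*(-19)) - 12710) - 1*(-33165) = 1/(-183 - 12710) - 1*(-33165) = 1/(-12893) + 33165 = -1/12893 + 33165 = 427596344/12893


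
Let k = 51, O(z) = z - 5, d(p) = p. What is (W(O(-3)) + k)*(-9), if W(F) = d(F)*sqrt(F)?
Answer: -459 + 144*I*sqrt(2) ≈ -459.0 + 203.65*I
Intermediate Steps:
O(z) = -5 + z
W(F) = F**(3/2) (W(F) = F*sqrt(F) = F**(3/2))
(W(O(-3)) + k)*(-9) = ((-5 - 3)**(3/2) + 51)*(-9) = ((-8)**(3/2) + 51)*(-9) = (-16*I*sqrt(2) + 51)*(-9) = (51 - 16*I*sqrt(2))*(-9) = -459 + 144*I*sqrt(2)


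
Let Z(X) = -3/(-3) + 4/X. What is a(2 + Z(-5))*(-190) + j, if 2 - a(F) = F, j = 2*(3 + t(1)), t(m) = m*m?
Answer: 46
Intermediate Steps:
Z(X) = 1 + 4/X (Z(X) = -3*(-1/3) + 4/X = 1 + 4/X)
t(m) = m**2
j = 8 (j = 2*(3 + 1**2) = 2*(3 + 1) = 2*4 = 8)
a(F) = 2 - F
a(2 + Z(-5))*(-190) + j = (2 - (2 + (4 - 5)/(-5)))*(-190) + 8 = (2 - (2 - 1/5*(-1)))*(-190) + 8 = (2 - (2 + 1/5))*(-190) + 8 = (2 - 1*11/5)*(-190) + 8 = (2 - 11/5)*(-190) + 8 = -1/5*(-190) + 8 = 38 + 8 = 46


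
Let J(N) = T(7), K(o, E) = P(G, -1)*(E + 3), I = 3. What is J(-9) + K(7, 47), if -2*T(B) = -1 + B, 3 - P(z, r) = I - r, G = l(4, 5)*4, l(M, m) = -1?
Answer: -53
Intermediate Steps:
G = -4 (G = -1*4 = -4)
P(z, r) = r (P(z, r) = 3 - (3 - r) = 3 + (-3 + r) = r)
K(o, E) = -3 - E (K(o, E) = -(E + 3) = -(3 + E) = -3 - E)
T(B) = ½ - B/2 (T(B) = -(-1 + B)/2 = ½ - B/2)
J(N) = -3 (J(N) = ½ - ½*7 = ½ - 7/2 = -3)
J(-9) + K(7, 47) = -3 + (-3 - 1*47) = -3 + (-3 - 47) = -3 - 50 = -53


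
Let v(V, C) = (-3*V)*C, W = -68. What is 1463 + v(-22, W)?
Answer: -3025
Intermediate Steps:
v(V, C) = -3*C*V
1463 + v(-22, W) = 1463 - 3*(-68)*(-22) = 1463 - 4488 = -3025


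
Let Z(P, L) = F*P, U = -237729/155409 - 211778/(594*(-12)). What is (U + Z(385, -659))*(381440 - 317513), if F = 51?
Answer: 25786250577174205/20513988 ≈ 1.2570e+9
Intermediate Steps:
U = 5202945815/184625892 (U = -237729*1/155409 - 211778/(-7128) = -79243/51803 - 211778*(-1/7128) = -79243/51803 + 105889/3564 = 5202945815/184625892 ≈ 28.181)
Z(P, L) = 51*P
(U + Z(385, -659))*(381440 - 317513) = (5202945815/184625892 + 51*385)*(381440 - 317513) = (5202945815/184625892 + 19635)*63927 = (3630332335235/184625892)*63927 = 25786250577174205/20513988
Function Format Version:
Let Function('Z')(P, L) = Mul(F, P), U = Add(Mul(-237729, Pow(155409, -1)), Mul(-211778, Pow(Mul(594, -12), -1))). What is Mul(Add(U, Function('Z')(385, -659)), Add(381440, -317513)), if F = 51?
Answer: Rational(25786250577174205, 20513988) ≈ 1.2570e+9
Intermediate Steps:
U = Rational(5202945815, 184625892) (U = Add(Mul(-237729, Rational(1, 155409)), Mul(-211778, Pow(-7128, -1))) = Add(Rational(-79243, 51803), Mul(-211778, Rational(-1, 7128))) = Add(Rational(-79243, 51803), Rational(105889, 3564)) = Rational(5202945815, 184625892) ≈ 28.181)
Function('Z')(P, L) = Mul(51, P)
Mul(Add(U, Function('Z')(385, -659)), Add(381440, -317513)) = Mul(Add(Rational(5202945815, 184625892), Mul(51, 385)), Add(381440, -317513)) = Mul(Add(Rational(5202945815, 184625892), 19635), 63927) = Mul(Rational(3630332335235, 184625892), 63927) = Rational(25786250577174205, 20513988)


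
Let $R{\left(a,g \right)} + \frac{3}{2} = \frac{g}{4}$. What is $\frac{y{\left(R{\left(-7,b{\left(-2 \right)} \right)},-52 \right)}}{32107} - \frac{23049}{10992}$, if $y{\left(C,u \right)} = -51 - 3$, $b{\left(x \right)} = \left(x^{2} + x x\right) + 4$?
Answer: $- \frac{246875937}{117640048} \approx -2.0986$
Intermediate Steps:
$b{\left(x \right)} = 4 + 2 x^{2}$ ($b{\left(x \right)} = \left(x^{2} + x^{2}\right) + 4 = 2 x^{2} + 4 = 4 + 2 x^{2}$)
$R{\left(a,g \right)} = - \frac{3}{2} + \frac{g}{4}$
$y{\left(C,u \right)} = -54$
$\frac{y{\left(R{\left(-7,b{\left(-2 \right)} \right)},-52 \right)}}{32107} - \frac{23049}{10992} = - \frac{54}{32107} - \frac{23049}{10992} = \left(-54\right) \frac{1}{32107} - \frac{7683}{3664} = - \frac{54}{32107} - \frac{7683}{3664} = - \frac{246875937}{117640048}$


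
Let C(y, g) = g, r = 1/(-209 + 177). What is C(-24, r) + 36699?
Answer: 1174367/32 ≈ 36699.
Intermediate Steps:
r = -1/32 (r = 1/(-32) = -1/32 ≈ -0.031250)
C(-24, r) + 36699 = -1/32 + 36699 = 1174367/32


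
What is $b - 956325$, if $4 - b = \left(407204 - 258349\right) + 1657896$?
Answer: $-2763072$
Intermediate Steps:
$b = -1806747$ ($b = 4 - \left(\left(407204 - 258349\right) + 1657896\right) = 4 - \left(148855 + 1657896\right) = 4 - 1806751 = -1806747$)
$b - 956325 = -1806747 - 956325 = -2763072$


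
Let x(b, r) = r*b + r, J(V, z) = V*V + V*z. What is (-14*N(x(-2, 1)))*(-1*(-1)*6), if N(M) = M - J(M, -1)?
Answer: 252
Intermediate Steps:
J(V, z) = V**2 + V*z
x(b, r) = r + b*r (x(b, r) = b*r + r = r + b*r)
N(M) = M - M*(-1 + M) (N(M) = M - M*(M - 1) = M - M*(-1 + M))
(-14*N(x(-2, 1)))*(-1*(-1)*6) = (-14*1*(1 - 2)*(2 - (1 - 2)))*(-1*(-1)*6) = (-14*1*(-1)*(2 - (-1)))*(1*6) = -(-14)*(2 - 1*(-1))*6 = -(-14)*(2 + 1)*6 = -(-14)*3*6 = -14*(-3)*6 = 42*6 = 252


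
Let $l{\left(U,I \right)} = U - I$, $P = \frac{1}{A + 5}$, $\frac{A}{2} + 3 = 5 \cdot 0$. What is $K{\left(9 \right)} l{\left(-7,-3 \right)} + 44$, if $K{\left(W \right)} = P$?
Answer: $48$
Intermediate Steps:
$A = -6$ ($A = -6 + 2 \cdot 5 \cdot 0 = -6 + 2 \cdot 0 = -6 + 0 = -6$)
$P = -1$ ($P = \frac{1}{-6 + 5} = \frac{1}{-1} = -1$)
$K{\left(W \right)} = -1$
$K{\left(9 \right)} l{\left(-7,-3 \right)} + 44 = - (-7 - -3) + 44 = - (-7 + 3) + 44 = \left(-1\right) \left(-4\right) + 44 = 4 + 44 = 48$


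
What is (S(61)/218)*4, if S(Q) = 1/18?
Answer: 1/981 ≈ 0.0010194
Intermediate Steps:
S(Q) = 1/18
(S(61)/218)*4 = ((1/18)/218)*4 = ((1/18)*(1/218))*4 = (1/3924)*4 = 1/981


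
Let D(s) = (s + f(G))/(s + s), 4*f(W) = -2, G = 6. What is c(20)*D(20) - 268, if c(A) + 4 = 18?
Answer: -10447/40 ≈ -261.17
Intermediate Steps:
f(W) = -1/2 (f(W) = (1/4)*(-2) = -1/2)
c(A) = 14 (c(A) = -4 + 18 = 14)
D(s) = (-1/2 + s)/(2*s) (D(s) = (s - 1/2)/(s + s) = (-1/2 + s)/((2*s)) = (-1/2 + s)*(1/(2*s)) = (-1/2 + s)/(2*s))
c(20)*D(20) - 268 = 14*((1/4)*(-1 + 2*20)/20) - 268 = 14*((1/4)*(1/20)*(-1 + 40)) - 268 = 14*((1/4)*(1/20)*39) - 268 = 14*(39/80) - 268 = 273/40 - 268 = -10447/40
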